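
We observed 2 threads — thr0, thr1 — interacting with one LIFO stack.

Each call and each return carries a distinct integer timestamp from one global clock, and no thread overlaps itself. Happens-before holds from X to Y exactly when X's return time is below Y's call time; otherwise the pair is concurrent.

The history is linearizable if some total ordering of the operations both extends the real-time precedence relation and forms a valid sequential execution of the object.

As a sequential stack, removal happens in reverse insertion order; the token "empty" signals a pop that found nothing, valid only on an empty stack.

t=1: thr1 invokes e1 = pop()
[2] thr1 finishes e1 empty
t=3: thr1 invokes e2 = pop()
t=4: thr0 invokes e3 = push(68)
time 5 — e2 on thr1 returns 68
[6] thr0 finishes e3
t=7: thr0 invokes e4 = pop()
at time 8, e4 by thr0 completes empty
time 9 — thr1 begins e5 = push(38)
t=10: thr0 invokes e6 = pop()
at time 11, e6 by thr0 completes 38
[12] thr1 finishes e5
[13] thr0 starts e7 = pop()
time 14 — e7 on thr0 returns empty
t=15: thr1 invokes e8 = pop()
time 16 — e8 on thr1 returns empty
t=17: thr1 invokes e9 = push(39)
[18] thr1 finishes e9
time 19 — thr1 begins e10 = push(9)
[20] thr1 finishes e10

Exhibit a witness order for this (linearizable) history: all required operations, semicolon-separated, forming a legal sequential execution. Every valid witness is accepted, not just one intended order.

e1; e3; e2; e4; e5; e6; e7; e8; e9; e10

1. e1 pop() → empty, leaving stack <>
2. e3 push(68), leaving stack <68>
3. e2 pop() → 68, leaving stack <>
4. e4 pop() → empty, leaving stack <>
5. e5 push(38), leaving stack <38>
6. e6 pop() → 38, leaving stack <>
7. e7 pop() → empty, leaving stack <>
8. e8 pop() → empty, leaving stack <>
9. e9 push(39), leaving stack <39>
10. e10 push(9), leaving stack <39,9>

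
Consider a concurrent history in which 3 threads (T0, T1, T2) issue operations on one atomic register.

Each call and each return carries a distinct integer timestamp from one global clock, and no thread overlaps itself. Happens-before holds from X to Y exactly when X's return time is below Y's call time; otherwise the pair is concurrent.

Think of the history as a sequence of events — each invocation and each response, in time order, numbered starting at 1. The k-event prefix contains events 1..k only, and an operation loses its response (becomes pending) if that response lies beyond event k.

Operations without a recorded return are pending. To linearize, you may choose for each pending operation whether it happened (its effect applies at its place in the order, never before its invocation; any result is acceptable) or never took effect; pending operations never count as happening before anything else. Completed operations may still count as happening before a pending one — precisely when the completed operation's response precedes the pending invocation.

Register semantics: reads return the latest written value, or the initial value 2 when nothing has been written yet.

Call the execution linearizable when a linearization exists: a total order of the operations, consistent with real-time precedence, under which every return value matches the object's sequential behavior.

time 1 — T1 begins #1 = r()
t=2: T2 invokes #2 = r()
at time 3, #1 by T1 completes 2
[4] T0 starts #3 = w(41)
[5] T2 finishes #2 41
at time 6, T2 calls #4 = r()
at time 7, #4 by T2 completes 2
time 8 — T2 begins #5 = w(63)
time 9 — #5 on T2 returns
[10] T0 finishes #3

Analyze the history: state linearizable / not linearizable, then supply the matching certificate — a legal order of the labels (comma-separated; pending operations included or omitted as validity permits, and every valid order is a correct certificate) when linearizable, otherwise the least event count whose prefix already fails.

not linearizable — minimal violating prefix: 7 events

already the first 7 events (up to #4's response at time 7) admit no linearization; the first 6 still do
no legal order exists: 2 real-time-consistent candidates over 3 completed atomic register operations, all rejected
no escape via the 1 pending operation (#3): every completion choice fails
sample order #1, #2, #4 (pending dropped) stalls at step 2 — #2 r() → 41 has no legal effect
sample order #2, #1, #4 (pending dropped) stalls at step 1 — #2 r() → 41 has no legal effect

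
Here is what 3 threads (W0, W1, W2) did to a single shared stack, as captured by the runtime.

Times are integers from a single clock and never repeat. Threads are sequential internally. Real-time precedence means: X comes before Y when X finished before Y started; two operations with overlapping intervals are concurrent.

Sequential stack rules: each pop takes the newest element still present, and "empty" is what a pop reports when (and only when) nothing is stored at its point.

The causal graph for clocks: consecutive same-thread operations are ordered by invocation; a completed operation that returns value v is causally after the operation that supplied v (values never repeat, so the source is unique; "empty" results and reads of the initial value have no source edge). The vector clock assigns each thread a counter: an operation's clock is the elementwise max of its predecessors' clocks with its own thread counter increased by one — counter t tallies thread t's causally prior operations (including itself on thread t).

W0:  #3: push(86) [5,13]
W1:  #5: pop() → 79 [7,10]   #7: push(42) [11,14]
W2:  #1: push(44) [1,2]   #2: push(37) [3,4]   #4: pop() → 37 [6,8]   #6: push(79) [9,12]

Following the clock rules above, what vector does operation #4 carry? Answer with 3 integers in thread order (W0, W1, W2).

no predecessors for #1 (invoked 1): W2 increments from zero → (0, 0, 1)
no predecessors for #3 (invoked 5): W0 increments from zero → (1, 0, 0)
#2, invoked 3, takes VC(#1)=(0, 0, 1) under max, adds 1 for W2 → (0, 0, 2)
#4, invoked 6, takes VC(#2)=(0, 0, 2) under max, adds 1 for W2 → (0, 0, 3)
#6, invoked 9, takes VC(#4)=(0, 0, 3) under max, adds 1 for W2 → (0, 0, 4)
#5, invoked 7, takes VC(#6)=(0, 0, 4) under max, adds 1 for W1 → (0, 1, 4)
#7, invoked 11, takes VC(#5)=(0, 1, 4) under max, adds 1 for W1 → (0, 2, 4)
target: VC(#4) = (0, 0, 3)

(0, 0, 3)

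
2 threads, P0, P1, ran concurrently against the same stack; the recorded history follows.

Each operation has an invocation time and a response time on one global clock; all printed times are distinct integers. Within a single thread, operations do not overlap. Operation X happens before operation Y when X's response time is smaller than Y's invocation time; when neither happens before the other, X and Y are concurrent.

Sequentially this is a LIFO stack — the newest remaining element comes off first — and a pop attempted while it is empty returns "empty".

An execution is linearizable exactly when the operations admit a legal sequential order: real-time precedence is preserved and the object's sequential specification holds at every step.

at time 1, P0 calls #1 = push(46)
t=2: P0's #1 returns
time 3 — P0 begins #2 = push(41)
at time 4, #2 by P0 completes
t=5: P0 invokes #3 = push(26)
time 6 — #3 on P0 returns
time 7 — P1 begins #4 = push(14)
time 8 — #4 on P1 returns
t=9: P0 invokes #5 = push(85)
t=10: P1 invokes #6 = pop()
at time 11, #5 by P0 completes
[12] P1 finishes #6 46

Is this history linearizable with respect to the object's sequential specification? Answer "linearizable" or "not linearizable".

prefix check: 1..11 passes, 1..12 fails once #6's time-12 response joins
6 completed operations, 2 real-time-consistent orders — every stack replay fails
sample order #1, #2, #3, #4, #5, #6 stalls at step 6 — #6 pop() → 46 has no legal effect
sample order #1, #2, #3, #4, #6, #5 stalls at step 5 — #6 pop() → 46 has no legal effect

not linearizable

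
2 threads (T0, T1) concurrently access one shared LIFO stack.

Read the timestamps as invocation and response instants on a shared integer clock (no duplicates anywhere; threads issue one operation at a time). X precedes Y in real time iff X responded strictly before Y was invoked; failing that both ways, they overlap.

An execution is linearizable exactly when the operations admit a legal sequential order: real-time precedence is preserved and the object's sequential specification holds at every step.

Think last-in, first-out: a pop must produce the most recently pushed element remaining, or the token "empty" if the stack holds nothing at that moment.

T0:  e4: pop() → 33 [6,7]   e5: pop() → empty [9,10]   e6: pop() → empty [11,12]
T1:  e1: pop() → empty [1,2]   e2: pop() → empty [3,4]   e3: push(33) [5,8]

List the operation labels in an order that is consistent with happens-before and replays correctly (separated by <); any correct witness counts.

e1 < e2 < e3 < e4 < e5 < e6

after step 1 (e1 pop() → empty): stack <>
after step 2 (e2 pop() → empty): stack <>
after step 3 (e3 push(33)): stack <33>
after step 4 (e4 pop() → 33): stack <>
after step 5 (e5 pop() → empty): stack <>
after step 6 (e6 pop() → empty): stack <>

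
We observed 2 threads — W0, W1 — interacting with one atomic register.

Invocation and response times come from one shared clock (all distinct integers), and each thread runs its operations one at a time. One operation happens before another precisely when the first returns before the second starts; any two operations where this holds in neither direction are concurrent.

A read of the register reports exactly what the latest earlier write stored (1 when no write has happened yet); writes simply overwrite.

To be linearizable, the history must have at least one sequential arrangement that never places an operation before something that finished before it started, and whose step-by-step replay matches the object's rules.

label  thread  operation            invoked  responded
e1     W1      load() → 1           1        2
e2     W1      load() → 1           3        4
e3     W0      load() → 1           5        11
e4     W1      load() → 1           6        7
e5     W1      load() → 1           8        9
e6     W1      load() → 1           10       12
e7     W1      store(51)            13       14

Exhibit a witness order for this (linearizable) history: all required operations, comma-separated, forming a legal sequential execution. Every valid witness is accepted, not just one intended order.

step 1: e1 load() → 1 — value 1
step 2: e2 load() → 1 — value 1
step 3: e3 load() → 1 — value 1
step 4: e4 load() → 1 — value 1
step 5: e5 load() → 1 — value 1
step 6: e6 load() → 1 — value 1
step 7: e7 store(51) — value 51

e1, e2, e3, e4, e5, e6, e7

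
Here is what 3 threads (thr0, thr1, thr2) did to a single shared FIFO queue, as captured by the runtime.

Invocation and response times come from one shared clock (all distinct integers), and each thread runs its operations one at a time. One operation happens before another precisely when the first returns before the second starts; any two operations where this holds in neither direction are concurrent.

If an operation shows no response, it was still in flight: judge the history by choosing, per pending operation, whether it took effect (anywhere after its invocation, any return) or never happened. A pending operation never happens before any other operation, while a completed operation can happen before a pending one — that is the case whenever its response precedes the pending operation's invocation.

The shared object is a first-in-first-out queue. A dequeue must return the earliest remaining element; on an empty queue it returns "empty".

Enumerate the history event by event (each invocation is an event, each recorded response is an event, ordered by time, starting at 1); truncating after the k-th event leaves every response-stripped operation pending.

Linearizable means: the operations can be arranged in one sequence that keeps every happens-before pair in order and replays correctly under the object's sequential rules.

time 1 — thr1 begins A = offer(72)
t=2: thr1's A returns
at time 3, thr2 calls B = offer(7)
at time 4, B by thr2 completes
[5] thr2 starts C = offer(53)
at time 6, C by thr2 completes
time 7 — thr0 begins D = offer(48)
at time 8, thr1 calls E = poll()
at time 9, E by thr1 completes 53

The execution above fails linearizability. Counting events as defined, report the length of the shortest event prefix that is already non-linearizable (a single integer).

one valid order for events 1..8 is A, B, C:
step 1: A offer(72) — queue <72>
step 2: B offer(7) — queue <72,7>
step 3: C offer(53) — queue <72,7,53>
once event 9 joins (E's response, time 9), exhaustive search finds no witness
including or dropping the 1 pending operation (D) in any combination fails
for example A, B, C, E (pending dropped) fails at step 4: E poll() → 53 is not legal there

9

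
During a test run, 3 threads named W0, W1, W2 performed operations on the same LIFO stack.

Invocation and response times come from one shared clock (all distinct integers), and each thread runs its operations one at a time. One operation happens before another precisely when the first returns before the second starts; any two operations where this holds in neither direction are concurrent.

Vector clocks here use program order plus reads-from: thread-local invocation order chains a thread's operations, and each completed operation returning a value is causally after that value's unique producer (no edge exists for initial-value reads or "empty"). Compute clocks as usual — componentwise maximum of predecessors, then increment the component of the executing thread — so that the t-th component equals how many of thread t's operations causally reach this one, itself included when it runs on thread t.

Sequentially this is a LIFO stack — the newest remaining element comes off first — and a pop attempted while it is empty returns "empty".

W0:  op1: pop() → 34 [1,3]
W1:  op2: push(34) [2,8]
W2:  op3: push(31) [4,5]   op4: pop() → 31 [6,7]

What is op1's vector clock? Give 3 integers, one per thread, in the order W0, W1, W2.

op3, invoked 4, has no incoming edges; only W2's bump applies → (0, 0, 1)
op2, invoked 2, has no incoming edges; only W1's bump applies → (0, 1, 0)
op4 (invocation 6): componentwise max over VC(op3)=(0, 0, 1), +1 at W2, giving (0, 0, 2)
op1 (invocation 1): componentwise max over VC(op2)=(0, 1, 0), +1 at W0, giving (1, 1, 0)
target: VC(op1) = (1, 1, 0)

(1, 1, 0)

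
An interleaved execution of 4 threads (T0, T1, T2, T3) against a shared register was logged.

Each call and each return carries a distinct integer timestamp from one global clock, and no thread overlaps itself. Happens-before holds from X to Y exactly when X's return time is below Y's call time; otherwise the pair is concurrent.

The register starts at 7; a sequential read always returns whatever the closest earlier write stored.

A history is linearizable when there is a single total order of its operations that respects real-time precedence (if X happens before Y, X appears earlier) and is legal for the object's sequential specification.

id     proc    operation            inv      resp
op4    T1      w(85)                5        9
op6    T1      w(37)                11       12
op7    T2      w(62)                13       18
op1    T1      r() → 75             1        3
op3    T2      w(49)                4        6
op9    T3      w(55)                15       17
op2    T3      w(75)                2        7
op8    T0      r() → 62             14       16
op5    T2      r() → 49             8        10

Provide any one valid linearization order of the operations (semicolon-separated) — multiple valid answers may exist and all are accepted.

op2; op1; op3; op5; op4; op6; op7; op8; op9

1. op2 w(75), leaving value 75
2. op1 r() → 75, leaving value 75
3. op3 w(49), leaving value 49
4. op5 r() → 49, leaving value 49
5. op4 w(85), leaving value 85
6. op6 w(37), leaving value 37
7. op7 w(62), leaving value 62
8. op8 r() → 62, leaving value 62
9. op9 w(55), leaving value 55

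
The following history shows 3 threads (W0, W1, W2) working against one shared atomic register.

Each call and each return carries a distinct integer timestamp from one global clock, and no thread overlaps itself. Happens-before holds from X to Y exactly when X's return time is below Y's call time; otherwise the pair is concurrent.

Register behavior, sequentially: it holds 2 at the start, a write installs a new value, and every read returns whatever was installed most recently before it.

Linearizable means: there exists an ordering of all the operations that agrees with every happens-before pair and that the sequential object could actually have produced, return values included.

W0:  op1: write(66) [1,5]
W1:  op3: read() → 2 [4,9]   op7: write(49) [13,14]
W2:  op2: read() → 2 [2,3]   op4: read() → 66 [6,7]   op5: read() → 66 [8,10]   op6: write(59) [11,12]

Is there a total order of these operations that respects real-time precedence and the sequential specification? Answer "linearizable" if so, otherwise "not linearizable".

witness order: op2, op3, op1, op4, op5, op6, op7
step 1: op2 read() → 2 — value 2
step 2: op3 read() → 2 — value 2
step 3: op1 write(66) — value 66
step 4: op4 read() → 66 — value 66
step 5: op5 read() → 66 — value 66
step 6: op6 write(59) — value 59
step 7: op7 write(49) — value 49

linearizable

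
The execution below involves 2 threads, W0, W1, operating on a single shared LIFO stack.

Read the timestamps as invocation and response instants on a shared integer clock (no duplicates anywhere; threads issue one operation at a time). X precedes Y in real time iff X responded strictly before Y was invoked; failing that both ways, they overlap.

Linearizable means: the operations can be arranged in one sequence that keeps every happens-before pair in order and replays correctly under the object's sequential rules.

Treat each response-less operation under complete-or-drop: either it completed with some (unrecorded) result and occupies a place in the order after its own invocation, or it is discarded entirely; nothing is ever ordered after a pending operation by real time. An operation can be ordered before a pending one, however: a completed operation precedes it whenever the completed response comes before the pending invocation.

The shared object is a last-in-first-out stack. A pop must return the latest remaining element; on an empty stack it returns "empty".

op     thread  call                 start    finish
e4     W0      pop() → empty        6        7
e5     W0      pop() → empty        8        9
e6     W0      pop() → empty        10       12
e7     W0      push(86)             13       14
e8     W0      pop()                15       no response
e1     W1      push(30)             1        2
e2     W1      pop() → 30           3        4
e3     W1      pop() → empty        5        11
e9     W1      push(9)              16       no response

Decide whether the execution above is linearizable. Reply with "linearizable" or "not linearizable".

a witness: e1, e2, e3, e4, e5, e6, e7
1. e1 push(30), leaving stack <30>
2. e2 pop() → 30, leaving stack <>
3. e3 pop() → empty, leaving stack <>
4. e4 pop() → empty, leaving stack <>
5. e5 pop() → empty, leaving stack <>
6. e6 pop() → empty, leaving stack <>
7. e7 push(86), leaving stack <86>

linearizable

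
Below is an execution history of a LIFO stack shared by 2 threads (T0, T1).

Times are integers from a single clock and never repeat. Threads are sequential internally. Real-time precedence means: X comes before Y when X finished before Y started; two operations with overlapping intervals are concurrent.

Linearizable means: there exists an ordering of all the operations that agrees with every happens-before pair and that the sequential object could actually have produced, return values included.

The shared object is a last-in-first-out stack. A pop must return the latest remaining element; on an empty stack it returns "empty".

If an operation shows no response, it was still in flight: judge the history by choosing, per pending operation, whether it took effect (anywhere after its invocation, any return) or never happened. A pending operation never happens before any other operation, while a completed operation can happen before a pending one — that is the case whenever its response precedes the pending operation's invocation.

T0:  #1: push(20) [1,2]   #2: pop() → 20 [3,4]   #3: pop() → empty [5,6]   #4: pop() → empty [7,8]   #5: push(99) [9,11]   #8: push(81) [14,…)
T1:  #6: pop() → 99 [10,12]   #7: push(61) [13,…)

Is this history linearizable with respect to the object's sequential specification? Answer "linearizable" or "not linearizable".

a witness: #1, #2, #3, #4, #5, #6
1. #1 push(20), leaving stack <20>
2. #2 pop() → 20, leaving stack <>
3. #3 pop() → empty, leaving stack <>
4. #4 pop() → empty, leaving stack <>
5. #5 push(99), leaving stack <99>
6. #6 pop() → 99, leaving stack <>

linearizable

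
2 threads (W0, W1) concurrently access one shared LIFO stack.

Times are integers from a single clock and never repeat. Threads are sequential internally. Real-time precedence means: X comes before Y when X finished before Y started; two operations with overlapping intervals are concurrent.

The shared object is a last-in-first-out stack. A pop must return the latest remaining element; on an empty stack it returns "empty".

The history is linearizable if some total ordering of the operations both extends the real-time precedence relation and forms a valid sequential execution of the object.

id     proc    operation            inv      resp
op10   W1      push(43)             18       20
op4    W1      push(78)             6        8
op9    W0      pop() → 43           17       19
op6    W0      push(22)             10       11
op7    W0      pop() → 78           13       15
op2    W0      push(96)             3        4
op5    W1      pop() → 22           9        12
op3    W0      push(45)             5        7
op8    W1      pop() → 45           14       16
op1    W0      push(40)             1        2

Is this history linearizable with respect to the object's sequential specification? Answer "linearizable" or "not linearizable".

linearizable

one valid linearization: op1, op2, op3, op4, op6, op5, op7, op8, op10, op9
step 1: op1 push(40) — stack <40>
step 2: op2 push(96) — stack <40,96>
step 3: op3 push(45) — stack <40,96,45>
step 4: op4 push(78) — stack <40,96,45,78>
step 5: op6 push(22) — stack <40,96,45,78,22>
step 6: op5 pop() → 22 — stack <40,96,45,78>
step 7: op7 pop() → 78 — stack <40,96,45>
step 8: op8 pop() → 45 — stack <40,96>
step 9: op10 push(43) — stack <40,96,43>
step 10: op9 pop() → 43 — stack <40,96>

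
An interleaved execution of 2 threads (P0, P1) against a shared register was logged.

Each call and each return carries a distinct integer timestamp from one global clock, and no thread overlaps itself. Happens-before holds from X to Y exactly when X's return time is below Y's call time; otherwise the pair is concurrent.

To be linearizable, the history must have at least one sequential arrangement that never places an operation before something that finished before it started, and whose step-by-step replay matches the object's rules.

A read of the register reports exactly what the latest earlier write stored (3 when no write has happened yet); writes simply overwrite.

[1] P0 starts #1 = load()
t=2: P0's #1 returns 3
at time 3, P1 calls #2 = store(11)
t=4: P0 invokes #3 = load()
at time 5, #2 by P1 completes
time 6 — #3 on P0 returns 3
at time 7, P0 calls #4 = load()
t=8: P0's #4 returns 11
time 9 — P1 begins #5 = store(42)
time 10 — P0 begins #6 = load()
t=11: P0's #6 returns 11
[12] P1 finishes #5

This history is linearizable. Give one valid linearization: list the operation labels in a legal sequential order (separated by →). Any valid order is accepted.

#1 → #3 → #2 → #4 → #6 → #5

after step 1 (#1 load() → 3): value 3
after step 2 (#3 load() → 3): value 3
after step 3 (#2 store(11)): value 11
after step 4 (#4 load() → 11): value 11
after step 5 (#6 load() → 11): value 11
after step 6 (#5 store(42)): value 42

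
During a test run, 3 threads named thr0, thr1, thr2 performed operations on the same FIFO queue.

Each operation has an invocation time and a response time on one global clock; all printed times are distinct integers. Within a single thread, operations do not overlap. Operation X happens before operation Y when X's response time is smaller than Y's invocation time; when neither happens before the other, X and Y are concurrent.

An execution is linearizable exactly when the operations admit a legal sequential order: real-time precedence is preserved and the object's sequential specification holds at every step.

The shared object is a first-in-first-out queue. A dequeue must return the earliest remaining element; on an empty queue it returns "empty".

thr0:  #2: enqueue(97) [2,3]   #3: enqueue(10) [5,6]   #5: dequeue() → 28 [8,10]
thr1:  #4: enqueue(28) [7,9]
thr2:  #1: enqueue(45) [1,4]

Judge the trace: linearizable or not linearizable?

not linearizable

events 1..9 are fine; event 10 — the response of #5 at time 10 — makes the prefix non-linearizable
checked exhaustively: 4 real-time-consistent orders of 5 completed operations, zero legal FIFO queue replays
take #1, #2, #3, #4, #5: step 5 already fails, because #5 dequeue() → 28 cannot occur there
take #1, #2, #3, #5, #4: step 4 already fails, because #5 dequeue() → 28 cannot occur there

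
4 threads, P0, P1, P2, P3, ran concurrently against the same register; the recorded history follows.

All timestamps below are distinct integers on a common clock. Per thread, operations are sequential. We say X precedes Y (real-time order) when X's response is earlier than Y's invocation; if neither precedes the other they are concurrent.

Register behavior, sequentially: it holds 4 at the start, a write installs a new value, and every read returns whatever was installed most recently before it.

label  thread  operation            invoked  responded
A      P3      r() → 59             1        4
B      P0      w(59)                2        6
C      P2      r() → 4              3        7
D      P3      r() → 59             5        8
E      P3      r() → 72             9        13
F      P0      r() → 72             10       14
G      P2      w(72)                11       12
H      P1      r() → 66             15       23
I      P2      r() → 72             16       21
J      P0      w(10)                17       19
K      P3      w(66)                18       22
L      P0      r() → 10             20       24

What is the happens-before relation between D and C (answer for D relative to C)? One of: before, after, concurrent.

D spans [5,8], C spans [3,7]
the intervals overlap in both directions

concurrent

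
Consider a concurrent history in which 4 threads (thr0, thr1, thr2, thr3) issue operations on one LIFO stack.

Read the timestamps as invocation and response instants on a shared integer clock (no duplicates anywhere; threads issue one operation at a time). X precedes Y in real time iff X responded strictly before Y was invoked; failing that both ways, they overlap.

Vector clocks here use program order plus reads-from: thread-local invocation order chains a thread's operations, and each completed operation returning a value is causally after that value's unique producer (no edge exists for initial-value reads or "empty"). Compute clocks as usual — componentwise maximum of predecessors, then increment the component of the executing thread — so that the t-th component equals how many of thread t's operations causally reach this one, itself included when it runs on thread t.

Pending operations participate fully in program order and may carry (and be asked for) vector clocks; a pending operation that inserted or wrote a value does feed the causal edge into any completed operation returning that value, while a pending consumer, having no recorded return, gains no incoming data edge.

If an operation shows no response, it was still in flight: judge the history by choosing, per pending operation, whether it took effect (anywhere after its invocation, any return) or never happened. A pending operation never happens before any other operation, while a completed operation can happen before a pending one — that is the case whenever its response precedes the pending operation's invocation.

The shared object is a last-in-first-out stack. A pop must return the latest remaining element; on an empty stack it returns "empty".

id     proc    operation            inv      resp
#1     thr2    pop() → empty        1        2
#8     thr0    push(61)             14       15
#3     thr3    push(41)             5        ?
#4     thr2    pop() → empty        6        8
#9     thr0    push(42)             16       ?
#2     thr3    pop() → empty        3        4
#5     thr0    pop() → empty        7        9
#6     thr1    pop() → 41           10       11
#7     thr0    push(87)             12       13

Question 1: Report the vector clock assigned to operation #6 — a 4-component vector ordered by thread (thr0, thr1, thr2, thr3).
#2, invoked 3, has no incoming edges; only thr3's bump applies → (0, 0, 0, 1)
#1, invoked 1, has no incoming edges; only thr2's bump applies → (0, 0, 1, 0)
#5, invoked 7, has no incoming edges; only thr0's bump applies → (1, 0, 0, 0)
#3, invoked 5, takes VC(#2)=(0, 0, 0, 1) under max, adds 1 for thr3 → (0, 0, 0, 2)
#4, invoked 6, takes VC(#1)=(0, 0, 1, 0) under max, adds 1 for thr2 → (0, 0, 2, 0)
#7, invoked 12, takes VC(#5)=(1, 0, 0, 0) under max, adds 1 for thr0 → (2, 0, 0, 0)
#6, invoked 10, takes VC(#3)=(0, 0, 0, 2) under max, adds 1 for thr1 → (0, 1, 0, 2)
#8, invoked 14, takes VC(#7)=(2, 0, 0, 0) under max, adds 1 for thr0 → (3, 0, 0, 0)
#9, invoked 16, takes VC(#8)=(3, 0, 0, 0) under max, adds 1 for thr0 → (4, 0, 0, 0)
target: VC(#6) = (0, 1, 0, 2)

(0, 1, 0, 2)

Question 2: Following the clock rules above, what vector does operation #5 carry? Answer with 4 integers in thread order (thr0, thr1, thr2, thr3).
VC(#2, invoked at 3): no causal predecessors; +1 on thr3 → (0, 0, 0, 1)
VC(#1, invoked at 1): no causal predecessors; +1 on thr2 → (0, 0, 1, 0)
VC(#5, invoked at 7): no causal predecessors; +1 on thr0 → (1, 0, 0, 0)
from VC(#2)=(0, 0, 0, 1), #3 (invoked 5) maxes components and bumps thr3 → (0, 0, 0, 2)
from VC(#1)=(0, 0, 1, 0), #4 (invoked 6) maxes components and bumps thr2 → (0, 0, 2, 0)
from VC(#5)=(1, 0, 0, 0), #7 (invoked 12) maxes components and bumps thr0 → (2, 0, 0, 0)
from VC(#3)=(0, 0, 0, 2), #6 (invoked 10) maxes components and bumps thr1 → (0, 1, 0, 2)
from VC(#7)=(2, 0, 0, 0), #8 (invoked 14) maxes components and bumps thr0 → (3, 0, 0, 0)
from VC(#8)=(3, 0, 0, 0), #9 (invoked 16) maxes components and bumps thr0 → (4, 0, 0, 0)
target: VC(#5) = (1, 0, 0, 0)

(1, 0, 0, 0)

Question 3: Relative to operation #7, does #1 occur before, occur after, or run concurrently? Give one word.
#1 spans [1,2], #7 spans [12,13]
resp(#1)=2 < inv(#7)=12

before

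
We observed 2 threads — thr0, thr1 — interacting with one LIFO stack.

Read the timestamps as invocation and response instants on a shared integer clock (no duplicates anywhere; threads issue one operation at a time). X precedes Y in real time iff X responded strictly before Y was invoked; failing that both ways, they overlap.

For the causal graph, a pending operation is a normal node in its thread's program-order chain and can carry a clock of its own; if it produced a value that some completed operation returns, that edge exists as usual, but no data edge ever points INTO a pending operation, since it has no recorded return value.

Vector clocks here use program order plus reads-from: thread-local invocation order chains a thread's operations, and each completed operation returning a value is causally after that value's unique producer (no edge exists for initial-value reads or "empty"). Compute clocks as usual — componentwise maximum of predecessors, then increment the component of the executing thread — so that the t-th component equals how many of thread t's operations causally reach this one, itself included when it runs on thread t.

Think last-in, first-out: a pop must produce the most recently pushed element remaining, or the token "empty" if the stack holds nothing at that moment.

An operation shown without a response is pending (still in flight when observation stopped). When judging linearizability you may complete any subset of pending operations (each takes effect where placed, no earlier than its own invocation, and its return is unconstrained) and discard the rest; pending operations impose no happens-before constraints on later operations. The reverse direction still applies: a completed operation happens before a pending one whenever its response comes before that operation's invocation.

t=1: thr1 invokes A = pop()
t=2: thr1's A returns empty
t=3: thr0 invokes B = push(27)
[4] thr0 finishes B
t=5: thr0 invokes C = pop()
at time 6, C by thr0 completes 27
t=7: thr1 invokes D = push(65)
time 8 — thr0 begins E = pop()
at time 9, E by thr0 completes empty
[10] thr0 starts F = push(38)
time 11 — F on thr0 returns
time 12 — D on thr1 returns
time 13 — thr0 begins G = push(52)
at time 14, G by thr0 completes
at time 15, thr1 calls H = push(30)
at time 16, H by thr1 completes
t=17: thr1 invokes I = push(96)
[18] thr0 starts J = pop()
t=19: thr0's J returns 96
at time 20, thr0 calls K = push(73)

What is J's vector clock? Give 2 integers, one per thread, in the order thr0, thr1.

(6, 4)

A, invoked 1, has no incoming edges; only thr1's bump applies → (0, 1)
B, invoked 3, has no incoming edges; only thr0's bump applies → (1, 0)
merge at D (invoked 7): VC(A)=(0, 1), own-thread bump on thr1 → (0, 2)
merge at C (invoked 5): VC(B)=(1, 0), own-thread bump on thr0 → (2, 0)
merge at H (invoked 15): VC(D)=(0, 2), own-thread bump on thr1 → (0, 3)
merge at E (invoked 8): VC(C)=(2, 0), own-thread bump on thr0 → (3, 0)
merge at I (invoked 17): VC(H)=(0, 3), own-thread bump on thr1 → (0, 4)
merge at F (invoked 10): VC(E)=(3, 0), own-thread bump on thr0 → (4, 0)
merge at G (invoked 13): VC(F)=(4, 0), own-thread bump on thr0 → (5, 0)
merge at J (invoked 18): VC(G)=(5, 0), VC(I)=(0, 4), own-thread bump on thr0 → (6, 4)
merge at K (invoked 20): VC(J)=(6, 4), own-thread bump on thr0 → (7, 4)
target: VC(J) = (6, 4)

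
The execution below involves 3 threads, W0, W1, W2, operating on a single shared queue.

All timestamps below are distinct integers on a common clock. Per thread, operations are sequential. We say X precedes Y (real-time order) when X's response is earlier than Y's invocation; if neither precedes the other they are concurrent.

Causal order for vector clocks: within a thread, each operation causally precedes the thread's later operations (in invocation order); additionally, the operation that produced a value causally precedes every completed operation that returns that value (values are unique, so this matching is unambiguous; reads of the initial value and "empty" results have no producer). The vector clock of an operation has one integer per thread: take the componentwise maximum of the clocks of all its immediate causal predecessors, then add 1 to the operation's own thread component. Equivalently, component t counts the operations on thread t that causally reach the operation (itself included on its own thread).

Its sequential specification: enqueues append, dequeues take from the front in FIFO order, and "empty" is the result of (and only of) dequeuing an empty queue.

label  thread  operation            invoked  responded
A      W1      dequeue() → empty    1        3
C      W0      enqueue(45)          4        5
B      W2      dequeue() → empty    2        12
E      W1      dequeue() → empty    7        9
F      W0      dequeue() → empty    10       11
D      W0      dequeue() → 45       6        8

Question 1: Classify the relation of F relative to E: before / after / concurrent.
F spans [10,11], E spans [7,9]
resp(E)=9 < inv(F)=10

after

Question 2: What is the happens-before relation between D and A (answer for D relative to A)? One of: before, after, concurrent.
D spans [6,8], A spans [1,3]
resp(A)=3 < inv(D)=6

after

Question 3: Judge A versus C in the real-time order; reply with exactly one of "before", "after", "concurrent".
A spans [1,3], C spans [4,5]
resp(A)=3 < inv(C)=4

before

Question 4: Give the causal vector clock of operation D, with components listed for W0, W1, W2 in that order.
B, invoked 2, has no incoming edges; only W2's bump applies → (0, 0, 1)
A, invoked 1, has no incoming edges; only W1's bump applies → (0, 1, 0)
C, invoked 4, has no incoming edges; only W0's bump applies → (1, 0, 0)
E, invoked 7, takes VC(A)=(0, 1, 0) under max, adds 1 for W1 → (0, 2, 0)
D, invoked 6, takes VC(C)=(1, 0, 0) under max, adds 1 for W0 → (2, 0, 0)
F, invoked 10, takes VC(D)=(2, 0, 0) under max, adds 1 for W0 → (3, 0, 0)
target: VC(D) = (2, 0, 0)

(2, 0, 0)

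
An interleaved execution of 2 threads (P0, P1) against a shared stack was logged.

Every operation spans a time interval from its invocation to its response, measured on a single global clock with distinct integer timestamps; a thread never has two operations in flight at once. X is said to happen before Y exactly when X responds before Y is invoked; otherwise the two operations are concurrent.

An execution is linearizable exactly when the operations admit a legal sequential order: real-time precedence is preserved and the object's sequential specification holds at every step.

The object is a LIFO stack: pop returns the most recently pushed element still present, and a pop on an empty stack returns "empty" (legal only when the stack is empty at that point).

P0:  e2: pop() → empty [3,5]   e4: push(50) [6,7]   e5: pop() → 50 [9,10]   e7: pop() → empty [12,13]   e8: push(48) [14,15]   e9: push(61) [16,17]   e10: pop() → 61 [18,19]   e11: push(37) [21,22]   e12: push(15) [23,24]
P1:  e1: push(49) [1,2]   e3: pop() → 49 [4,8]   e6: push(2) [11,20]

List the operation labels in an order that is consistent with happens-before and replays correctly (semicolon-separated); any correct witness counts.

step 1: e1 push(49) — stack <49>
step 2: e3 pop() → 49 — stack <>
step 3: e2 pop() → empty — stack <>
step 4: e4 push(50) — stack <50>
step 5: e5 pop() → 50 — stack <>
step 6: e7 pop() → empty — stack <>
step 7: e6 push(2) — stack <2>
step 8: e8 push(48) — stack <2,48>
step 9: e9 push(61) — stack <2,48,61>
step 10: e10 pop() → 61 — stack <2,48>
step 11: e11 push(37) — stack <2,48,37>
step 12: e12 push(15) — stack <2,48,37,15>

e1; e3; e2; e4; e5; e7; e6; e8; e9; e10; e11; e12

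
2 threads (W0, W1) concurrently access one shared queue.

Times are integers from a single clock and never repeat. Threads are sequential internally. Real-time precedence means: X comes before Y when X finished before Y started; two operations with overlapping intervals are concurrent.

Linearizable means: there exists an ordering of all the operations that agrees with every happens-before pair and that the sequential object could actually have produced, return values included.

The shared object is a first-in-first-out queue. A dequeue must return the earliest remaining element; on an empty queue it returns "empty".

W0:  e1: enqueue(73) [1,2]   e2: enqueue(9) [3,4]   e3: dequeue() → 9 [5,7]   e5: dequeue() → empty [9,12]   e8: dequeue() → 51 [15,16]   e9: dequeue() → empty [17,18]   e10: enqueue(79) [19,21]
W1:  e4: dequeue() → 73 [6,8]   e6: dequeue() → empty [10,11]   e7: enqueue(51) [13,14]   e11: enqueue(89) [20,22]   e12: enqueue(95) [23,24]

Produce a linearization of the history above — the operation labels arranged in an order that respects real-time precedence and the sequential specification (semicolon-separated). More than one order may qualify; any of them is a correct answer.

after step 1 (e1 enqueue(73)): queue <73>
after step 2 (e2 enqueue(9)): queue <73,9>
after step 3 (e4 dequeue() → 73): queue <9>
after step 4 (e3 dequeue() → 9): queue <>
after step 5 (e5 dequeue() → empty): queue <>
after step 6 (e6 dequeue() → empty): queue <>
after step 7 (e7 enqueue(51)): queue <51>
after step 8 (e8 dequeue() → 51): queue <>
after step 9 (e9 dequeue() → empty): queue <>
after step 10 (e10 enqueue(79)): queue <79>
after step 11 (e11 enqueue(89)): queue <79,89>
after step 12 (e12 enqueue(95)): queue <79,89,95>

e1; e2; e4; e3; e5; e6; e7; e8; e9; e10; e11; e12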